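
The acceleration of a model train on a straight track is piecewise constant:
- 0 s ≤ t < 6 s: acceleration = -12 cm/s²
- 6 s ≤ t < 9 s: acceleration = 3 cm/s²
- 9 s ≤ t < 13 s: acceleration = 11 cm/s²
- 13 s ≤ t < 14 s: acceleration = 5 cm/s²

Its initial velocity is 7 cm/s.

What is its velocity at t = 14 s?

-7 cm/s

Δv equals the area under the a-t graph; then v = v₀ + Δv.
0–6 s: -12 × 6 = -72 cm/s
6–9 s: 3 × 3 = 9 cm/s
9–13 s: 11 × 4 = 44 cm/s
13–14 s: 5 × 1 = 5 cm/s
Δv = -14 cm/s, so v(14) = 7 + (-14) = -7 cm/s.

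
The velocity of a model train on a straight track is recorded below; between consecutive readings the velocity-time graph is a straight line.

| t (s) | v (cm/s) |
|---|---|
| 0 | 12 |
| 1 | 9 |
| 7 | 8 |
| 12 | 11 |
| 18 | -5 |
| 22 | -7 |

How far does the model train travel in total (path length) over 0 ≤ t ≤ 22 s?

160.375 cm

Distance (not displacement) is the total path length: add the absolute areas under v-t.
0–1 s: |½(12 + 9)(1)| = 10.5 cm
1–7 s: |½(9 + 8)(6)| = 51 cm
7–12 s: |½(8 + 11)(5)| = 47.5 cm
12–18 s: v = 0 at t = 16.125 s; triangle areas 22.6875 + 4.6875 = 27.375 cm
18–22 s: |½(-5 + -7)(4)| = 24 cm
Total distance = 160.375 cm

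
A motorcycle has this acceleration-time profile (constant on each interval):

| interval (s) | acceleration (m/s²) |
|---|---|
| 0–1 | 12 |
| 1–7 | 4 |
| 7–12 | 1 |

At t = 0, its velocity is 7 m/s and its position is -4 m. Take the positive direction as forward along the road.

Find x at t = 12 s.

422.5 m

On each constant-a segment, Δv = aΔt and Δx = v₀Δt + ½aΔt²; chain segment to segment.
0–1 s: v starts 7 m/s; Δx = 7·1 + ½·12·1² = 13 m; v ends 19 m/s.
1–7 s: v starts 19 m/s; Δx = 19·6 + ½·4·6² = 186 m; v ends 43 m/s.
7–12 s: v starts 43 m/s; Δx = 43·5 + ½·1·5² = 227.5 m; v ends 48 m/s.
x(12) = -4 + Σ Δx = 422.5 m.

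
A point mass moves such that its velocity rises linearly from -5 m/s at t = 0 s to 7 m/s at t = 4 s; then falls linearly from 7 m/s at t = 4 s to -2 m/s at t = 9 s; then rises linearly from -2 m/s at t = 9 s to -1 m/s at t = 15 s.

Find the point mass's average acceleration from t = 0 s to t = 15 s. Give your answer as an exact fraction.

Average acceleration = Δv/Δt = (-1 − -5)/(15 − 0) = 4/15 m/s².

4/15 m/s²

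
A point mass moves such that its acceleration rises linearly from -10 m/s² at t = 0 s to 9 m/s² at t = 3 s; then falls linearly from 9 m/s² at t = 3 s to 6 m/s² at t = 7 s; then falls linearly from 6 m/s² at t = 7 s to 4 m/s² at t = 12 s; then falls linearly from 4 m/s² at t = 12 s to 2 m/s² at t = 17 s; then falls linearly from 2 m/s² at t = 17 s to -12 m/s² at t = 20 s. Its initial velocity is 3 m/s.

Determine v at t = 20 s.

Δv equals the area under the a-t graph; then v = v₀ + Δv.
0–3 s: ½(-10 + 9)(3) = -1.5 m/s
3–7 s: ½(9 + 6)(4) = 30 m/s
7–12 s: ½(6 + 4)(5) = 25 m/s
12–17 s: ½(4 + 2)(5) = 15 m/s
17–20 s: ½(2 + -12)(3) = -15 m/s
Δv = 53.5 m/s, so v(20) = 3 + (53.5) = 56.5 m/s.

56.5 m/s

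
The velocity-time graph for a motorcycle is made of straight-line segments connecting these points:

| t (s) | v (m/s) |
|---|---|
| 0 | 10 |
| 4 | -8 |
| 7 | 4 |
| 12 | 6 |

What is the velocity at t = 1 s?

5.5 m/s

On 0–4 s the graph is linear from 10 to -8 m/s: v(1) = 10 + (-8 − 10)·(1 − 0)/(4 − 0) = 5.5 m/s.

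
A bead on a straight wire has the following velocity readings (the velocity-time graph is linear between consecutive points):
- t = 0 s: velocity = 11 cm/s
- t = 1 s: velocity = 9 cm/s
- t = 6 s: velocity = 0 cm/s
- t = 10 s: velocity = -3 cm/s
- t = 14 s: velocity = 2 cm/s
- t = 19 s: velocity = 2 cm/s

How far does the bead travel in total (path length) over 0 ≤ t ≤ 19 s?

53.7 cm

Total distance travelled is ∫|v| dt — sum the magnitudes of each area piece.
0–1 s: |½(11 + 9)(1)| = 10 cm
1–6 s: |½(9 + 0)(5)| = 22.5 cm
6–10 s: |½(0 + -3)(4)| = 6 cm
10–14 s: v = 0 at t = 12.4 s; triangle areas 3.6 + 1.6 = 5.2 cm
14–19 s: |2| × 5 = 10 cm
Total distance = 53.7 cm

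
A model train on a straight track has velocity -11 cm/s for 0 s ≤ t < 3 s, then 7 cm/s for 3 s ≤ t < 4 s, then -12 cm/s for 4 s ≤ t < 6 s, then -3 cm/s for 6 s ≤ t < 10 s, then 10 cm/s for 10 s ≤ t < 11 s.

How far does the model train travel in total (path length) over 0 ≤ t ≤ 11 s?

86 cm

Total distance travelled is ∫|v| dt — sum the magnitudes of each area piece.
0–3 s: |-11| × 3 = 33 cm
3–4 s: |7| × 1 = 7 cm
4–6 s: |-12| × 2 = 24 cm
6–10 s: |-3| × 4 = 12 cm
10–11 s: |10| × 1 = 10 cm
Total distance = 86 cm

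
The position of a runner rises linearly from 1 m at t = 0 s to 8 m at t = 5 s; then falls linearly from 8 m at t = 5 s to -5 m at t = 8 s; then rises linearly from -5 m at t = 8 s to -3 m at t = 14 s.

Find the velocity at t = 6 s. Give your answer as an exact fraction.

Velocity is the slope of the x-t graph on 5–8 s: (-5 − 8)/(8 − 5) = -13/3 m/s.

-13/3 m/s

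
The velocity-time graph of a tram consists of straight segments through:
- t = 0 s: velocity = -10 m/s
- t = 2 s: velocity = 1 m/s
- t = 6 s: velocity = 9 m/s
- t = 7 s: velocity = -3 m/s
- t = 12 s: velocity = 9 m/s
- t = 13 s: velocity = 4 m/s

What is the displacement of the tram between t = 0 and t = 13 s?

Displacement is the signed area under the v-t curve.
0–2 s: ½(-10 + 1)(2) = -9 m
2–6 s: ½(1 + 9)(4) = 20 m
6–7 s: ½(9 + -3)(1) = 3 m
7–12 s: ½(-3 + 9)(5) = 15 m
12–13 s: ½(9 + 4)(1) = 6.5 m
Net displacement = 35.5 m

35.5 m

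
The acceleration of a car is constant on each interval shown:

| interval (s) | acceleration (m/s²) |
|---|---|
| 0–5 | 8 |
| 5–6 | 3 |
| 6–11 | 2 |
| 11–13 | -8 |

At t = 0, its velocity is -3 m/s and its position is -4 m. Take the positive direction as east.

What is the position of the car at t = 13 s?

On each constant-a segment, Δv = aΔt and Δx = v₀Δt + ½aΔt²; chain segment to segment.
0–5 s: v starts -3 m/s; Δx = -3·5 + ½·8·5² = 85 m; v ends 37 m/s.
5–6 s: v starts 37 m/s; Δx = 37·1 + ½·3·1² = 38.5 m; v ends 40 m/s.
6–11 s: v starts 40 m/s; Δx = 40·5 + ½·2·5² = 225 m; v ends 50 m/s.
11–13 s: v starts 50 m/s; Δx = 50·2 + ½·-8·2² = 84 m; v ends 34 m/s.
x(13) = -4 + Σ Δx = 428.5 m.

428.5 m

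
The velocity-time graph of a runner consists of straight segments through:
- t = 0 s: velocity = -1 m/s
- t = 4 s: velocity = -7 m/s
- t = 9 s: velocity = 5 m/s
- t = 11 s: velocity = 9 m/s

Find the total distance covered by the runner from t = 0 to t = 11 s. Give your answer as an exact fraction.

545/12 m

Total distance travelled is ∫|v| dt — sum the magnitudes of each area piece.
0–4 s: |½(-1 + -7)(4)| = 16 m
4–9 s: v = 0 at t = 83/12 s; triangle areas 245/24 + 125/24 = 185/12 m
9–11 s: |½(5 + 9)(2)| = 14 m
Total distance = 545/12 m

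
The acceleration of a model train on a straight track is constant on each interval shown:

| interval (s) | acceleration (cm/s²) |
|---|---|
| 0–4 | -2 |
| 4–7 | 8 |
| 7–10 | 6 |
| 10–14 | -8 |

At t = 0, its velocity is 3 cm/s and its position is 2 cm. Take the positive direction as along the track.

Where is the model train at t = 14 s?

187 cm

On each constant-a segment, Δv = aΔt and Δx = v₀Δt + ½aΔt²; chain segment to segment.
0–4 s: v starts 3 cm/s; Δx = 3·4 + ½·-2·4² = -4 cm; v ends -5 cm/s.
4–7 s: v starts -5 cm/s; Δx = -5·3 + ½·8·3² = 21 cm; v ends 19 cm/s.
7–10 s: v starts 19 cm/s; Δx = 19·3 + ½·6·3² = 84 cm; v ends 37 cm/s.
10–14 s: v starts 37 cm/s; Δx = 37·4 + ½·-8·4² = 84 cm; v ends 5 cm/s.
x(14) = 2 + Σ Δx = 187 cm.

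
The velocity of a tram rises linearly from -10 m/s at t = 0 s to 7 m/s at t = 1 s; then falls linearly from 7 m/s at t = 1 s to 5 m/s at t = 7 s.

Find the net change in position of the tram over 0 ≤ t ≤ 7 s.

34.5 m

Displacement is the signed area under the v-t curve.
0–1 s: ½(-10 + 7)(1) = -1.5 m
1–7 s: ½(7 + 5)(6) = 36 m
Net displacement = 34.5 m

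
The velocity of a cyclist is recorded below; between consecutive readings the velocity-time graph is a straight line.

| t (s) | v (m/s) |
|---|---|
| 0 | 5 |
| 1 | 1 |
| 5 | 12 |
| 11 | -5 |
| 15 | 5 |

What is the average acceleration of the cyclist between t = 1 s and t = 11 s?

Average acceleration = Δv/Δt = (-5 − 1)/(11 − 1) = -0.6 m/s².

-0.6 m/s²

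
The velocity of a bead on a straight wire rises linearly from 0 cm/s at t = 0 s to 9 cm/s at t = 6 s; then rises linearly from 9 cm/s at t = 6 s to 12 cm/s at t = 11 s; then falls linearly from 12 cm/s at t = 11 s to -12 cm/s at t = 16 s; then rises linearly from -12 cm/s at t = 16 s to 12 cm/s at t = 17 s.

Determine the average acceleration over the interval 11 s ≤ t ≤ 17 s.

Average acceleration = Δv/Δt = (12 − 12)/(17 − 11) = 0 cm/s².

0 cm/s²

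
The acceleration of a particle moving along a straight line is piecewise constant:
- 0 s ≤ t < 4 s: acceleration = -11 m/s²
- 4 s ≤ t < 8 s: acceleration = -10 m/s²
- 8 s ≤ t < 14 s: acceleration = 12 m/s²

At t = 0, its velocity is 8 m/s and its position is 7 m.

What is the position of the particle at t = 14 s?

-513 m

On each constant-a segment, Δv = aΔt and Δx = v₀Δt + ½aΔt²; chain segment to segment.
0–4 s: v starts 8 m/s; Δx = 8·4 + ½·-11·4² = -56 m; v ends -36 m/s.
4–8 s: v starts -36 m/s; Δx = -36·4 + ½·-10·4² = -224 m; v ends -76 m/s.
8–14 s: v starts -76 m/s; Δx = -76·6 + ½·12·6² = -240 m; v ends -4 m/s.
x(14) = 7 + Σ Δx = -513 m.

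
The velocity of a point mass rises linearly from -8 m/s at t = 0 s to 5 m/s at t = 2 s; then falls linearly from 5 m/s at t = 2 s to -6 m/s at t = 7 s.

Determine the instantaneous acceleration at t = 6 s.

Acceleration is the slope of the v-t graph on 2–7 s: (-6 − 5)/(7 − 2) = -2.2 m/s².

-2.2 m/s²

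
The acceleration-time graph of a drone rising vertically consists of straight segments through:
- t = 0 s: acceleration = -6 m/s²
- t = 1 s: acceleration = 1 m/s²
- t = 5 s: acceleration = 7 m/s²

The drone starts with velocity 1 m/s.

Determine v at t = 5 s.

Δv equals the area under the a-t graph; then v = v₀ + Δv.
0–1 s: ½(-6 + 1)(1) = -2.5 m/s
1–5 s: ½(1 + 7)(4) = 16 m/s
Δv = 13.5 m/s, so v(5) = 1 + (13.5) = 14.5 m/s.

14.5 m/s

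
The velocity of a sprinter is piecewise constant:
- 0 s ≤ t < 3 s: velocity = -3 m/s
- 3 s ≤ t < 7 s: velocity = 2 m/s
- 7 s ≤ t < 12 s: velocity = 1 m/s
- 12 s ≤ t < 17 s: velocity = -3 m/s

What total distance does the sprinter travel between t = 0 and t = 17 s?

Distance (not displacement) is the total path length: add the absolute areas under v-t.
0–3 s: |-3| × 3 = 9 m
3–7 s: |2| × 4 = 8 m
7–12 s: |1| × 5 = 5 m
12–17 s: |-3| × 5 = 15 m
Total distance = 37 m

37 m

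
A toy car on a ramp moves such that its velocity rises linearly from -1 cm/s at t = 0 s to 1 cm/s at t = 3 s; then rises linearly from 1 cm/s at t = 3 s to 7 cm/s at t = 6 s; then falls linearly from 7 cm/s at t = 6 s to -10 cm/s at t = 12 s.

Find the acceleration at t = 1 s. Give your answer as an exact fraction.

Acceleration is the slope of the v-t graph on 0–3 s: (1 − -1)/(3 − 0) = 2/3 cm/s².

2/3 cm/s²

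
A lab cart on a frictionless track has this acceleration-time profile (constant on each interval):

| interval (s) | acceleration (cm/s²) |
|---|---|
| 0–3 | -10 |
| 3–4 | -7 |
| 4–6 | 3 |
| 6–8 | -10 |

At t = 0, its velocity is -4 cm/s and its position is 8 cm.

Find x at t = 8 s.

On each constant-a segment, Δv = aΔt and Δx = v₀Δt + ½aΔt²; chain segment to segment.
0–3 s: v starts -4 cm/s; Δx = -4·3 + ½·-10·3² = -57 cm; v ends -34 cm/s.
3–4 s: v starts -34 cm/s; Δx = -34·1 + ½·-7·1² = -37.5 cm; v ends -41 cm/s.
4–6 s: v starts -41 cm/s; Δx = -41·2 + ½·3·2² = -76 cm; v ends -35 cm/s.
6–8 s: v starts -35 cm/s; Δx = -35·2 + ½·-10·2² = -90 cm; v ends -55 cm/s.
x(8) = 8 + Σ Δx = -252.5 cm.

-252.5 cm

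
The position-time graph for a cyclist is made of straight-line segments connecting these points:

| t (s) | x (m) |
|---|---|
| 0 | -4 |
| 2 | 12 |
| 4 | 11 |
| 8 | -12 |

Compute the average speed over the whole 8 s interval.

Average speed = (total path length)/(elapsed time); on a piecewise-linear x-t graph the path length is Σ|Δx|.
0–2 s: |Δx| = |12 − -4| = 16 m
2–4 s: |Δx| = |11 − 12| = 1 m
4–8 s: |Δx| = |-12 − 11| = 23 m
Total path = 40 m; average speed = 40/8 = 5 m/s.

5 m/s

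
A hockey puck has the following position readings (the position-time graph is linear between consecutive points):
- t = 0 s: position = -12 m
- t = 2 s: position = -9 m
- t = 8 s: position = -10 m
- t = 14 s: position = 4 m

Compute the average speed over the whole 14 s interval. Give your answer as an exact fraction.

9/7 m/s

Average speed = (total path length)/(elapsed time); on a piecewise-linear x-t graph the path length is Σ|Δx|.
0–2 s: |Δx| = |-9 − -12| = 3 m
2–8 s: |Δx| = |-10 − -9| = 1 m
8–14 s: |Δx| = |4 − -10| = 14 m
Total path = 18 m; average speed = 18/14 = 9/7 m/s.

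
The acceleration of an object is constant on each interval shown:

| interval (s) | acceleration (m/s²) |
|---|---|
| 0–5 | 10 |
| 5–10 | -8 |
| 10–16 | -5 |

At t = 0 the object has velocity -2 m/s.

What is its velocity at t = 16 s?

Δv equals the area under the a-t graph; then v = v₀ + Δv.
0–5 s: 10 × 5 = 50 m/s
5–10 s: -8 × 5 = -40 m/s
10–16 s: -5 × 6 = -30 m/s
Δv = -20 m/s, so v(16) = -2 + (-20) = -22 m/s.

-22 m/s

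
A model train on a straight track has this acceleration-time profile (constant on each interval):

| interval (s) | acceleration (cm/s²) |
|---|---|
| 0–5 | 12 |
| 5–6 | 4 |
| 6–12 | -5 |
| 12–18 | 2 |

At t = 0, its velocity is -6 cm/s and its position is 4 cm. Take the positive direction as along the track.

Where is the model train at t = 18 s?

On each constant-a segment, Δv = aΔt and Δx = v₀Δt + ½aΔt²; chain segment to segment.
0–5 s: v starts -6 cm/s; Δx = -6·5 + ½·12·5² = 120 cm; v ends 54 cm/s.
5–6 s: v starts 54 cm/s; Δx = 54·1 + ½·4·1² = 56 cm; v ends 58 cm/s.
6–12 s: v starts 58 cm/s; Δx = 58·6 + ½·-5·6² = 258 cm; v ends 28 cm/s.
12–18 s: v starts 28 cm/s; Δx = 28·6 + ½·2·6² = 204 cm; v ends 40 cm/s.
x(18) = 4 + Σ Δx = 642 cm.

642 cm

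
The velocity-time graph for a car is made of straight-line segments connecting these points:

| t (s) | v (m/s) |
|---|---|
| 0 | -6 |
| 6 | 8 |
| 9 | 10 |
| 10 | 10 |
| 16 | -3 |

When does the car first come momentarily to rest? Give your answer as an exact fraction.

t = 18/7 s

v changes sign on 0–6 s (from -6 to 8); the graph is linear there, so v = 0 at t = 0 + (6)·(6 − 0)/(8 − -6) = 18/7 s.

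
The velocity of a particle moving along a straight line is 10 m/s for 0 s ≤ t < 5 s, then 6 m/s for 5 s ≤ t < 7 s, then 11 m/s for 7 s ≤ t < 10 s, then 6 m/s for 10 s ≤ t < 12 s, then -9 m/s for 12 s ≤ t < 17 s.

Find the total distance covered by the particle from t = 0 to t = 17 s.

152 m

Total distance travelled is ∫|v| dt — sum the magnitudes of each area piece.
0–5 s: |10| × 5 = 50 m
5–7 s: |6| × 2 = 12 m
7–10 s: |11| × 3 = 33 m
10–12 s: |6| × 2 = 12 m
12–17 s: |-9| × 5 = 45 m
Total distance = 152 m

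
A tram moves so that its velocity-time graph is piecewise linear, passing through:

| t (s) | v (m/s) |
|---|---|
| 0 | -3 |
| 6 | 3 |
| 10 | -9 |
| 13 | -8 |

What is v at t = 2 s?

On 0–6 s the graph is linear from -3 to 3 m/s: v(2) = -3 + (3 − -3)·(2 − 0)/(6 − 0) = -1 m/s.

-1 m/s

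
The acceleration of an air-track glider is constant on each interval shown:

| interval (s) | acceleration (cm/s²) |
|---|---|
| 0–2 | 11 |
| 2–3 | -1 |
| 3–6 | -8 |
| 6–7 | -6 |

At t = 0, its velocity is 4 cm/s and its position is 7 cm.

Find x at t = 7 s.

99.5 cm

On each constant-a segment, Δv = aΔt and Δx = v₀Δt + ½aΔt²; chain segment to segment.
0–2 s: v starts 4 cm/s; Δx = 4·2 + ½·11·2² = 30 cm; v ends 26 cm/s.
2–3 s: v starts 26 cm/s; Δx = 26·1 + ½·-1·1² = 25.5 cm; v ends 25 cm/s.
3–6 s: v starts 25 cm/s; Δx = 25·3 + ½·-8·3² = 39 cm; v ends 1 cm/s.
6–7 s: v starts 1 cm/s; Δx = 1·1 + ½·-6·1² = -2 cm; v ends -5 cm/s.
x(7) = 7 + Σ Δx = 99.5 cm.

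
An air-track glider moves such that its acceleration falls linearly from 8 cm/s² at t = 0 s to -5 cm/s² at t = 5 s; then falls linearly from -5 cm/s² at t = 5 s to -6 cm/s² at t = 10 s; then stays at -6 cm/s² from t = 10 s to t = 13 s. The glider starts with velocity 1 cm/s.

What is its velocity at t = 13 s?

Δv equals the area under the a-t graph; then v = v₀ + Δv.
0–5 s: ½(8 + -5)(5) = 7.5 cm/s
5–10 s: ½(-5 + -6)(5) = -27.5 cm/s
10–13 s: -6 × 3 = -18 cm/s
Δv = -38 cm/s, so v(13) = 1 + (-38) = -37 cm/s.

-37 cm/s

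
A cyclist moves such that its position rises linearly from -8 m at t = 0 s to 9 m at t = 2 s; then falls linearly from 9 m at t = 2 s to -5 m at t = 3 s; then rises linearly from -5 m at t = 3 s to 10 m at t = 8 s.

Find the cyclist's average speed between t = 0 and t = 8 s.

5.75 m/s

Average speed = (total path length)/(elapsed time); on a piecewise-linear x-t graph the path length is Σ|Δx|.
0–2 s: |Δx| = |9 − -8| = 17 m
2–3 s: |Δx| = |-5 − 9| = 14 m
3–8 s: |Δx| = |10 − -5| = 15 m
Total path = 46 m; average speed = 46/8 = 5.75 m/s.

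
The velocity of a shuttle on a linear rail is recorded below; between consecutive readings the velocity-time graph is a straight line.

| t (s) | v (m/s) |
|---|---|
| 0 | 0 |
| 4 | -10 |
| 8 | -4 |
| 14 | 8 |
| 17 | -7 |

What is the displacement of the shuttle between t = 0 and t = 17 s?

-34.5 m

Net displacement equals the area under the velocity-time graph (areas below the axis count negative).
0–4 s: ½(0 + -10)(4) = -20 m
4–8 s: ½(-10 + -4)(4) = -28 m
8–14 s: ½(-4 + 8)(6) = 12 m
14–17 s: ½(8 + -7)(3) = 1.5 m
Net displacement = -34.5 m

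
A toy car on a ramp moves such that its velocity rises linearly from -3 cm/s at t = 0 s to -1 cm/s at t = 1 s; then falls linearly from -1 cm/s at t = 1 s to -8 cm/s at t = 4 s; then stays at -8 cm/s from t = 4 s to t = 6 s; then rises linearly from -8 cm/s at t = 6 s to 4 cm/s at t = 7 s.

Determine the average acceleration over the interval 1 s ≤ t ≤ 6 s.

-1.4 cm/s²

Average acceleration = Δv/Δt = (-8 − -1)/(6 − 1) = -1.4 cm/s².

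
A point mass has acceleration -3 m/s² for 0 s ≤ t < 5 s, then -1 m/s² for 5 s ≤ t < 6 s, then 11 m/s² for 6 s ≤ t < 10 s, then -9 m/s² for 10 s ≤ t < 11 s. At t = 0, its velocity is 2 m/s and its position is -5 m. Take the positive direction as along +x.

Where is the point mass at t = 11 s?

11.5 m

On each constant-a segment, Δv = aΔt and Δx = v₀Δt + ½aΔt²; chain segment to segment.
0–5 s: v starts 2 m/s; Δx = 2·5 + ½·-3·5² = -27.5 m; v ends -13 m/s.
5–6 s: v starts -13 m/s; Δx = -13·1 + ½·-1·1² = -13.5 m; v ends -14 m/s.
6–10 s: v starts -14 m/s; Δx = -14·4 + ½·11·4² = 32 m; v ends 30 m/s.
10–11 s: v starts 30 m/s; Δx = 30·1 + ½·-9·1² = 25.5 m; v ends 21 m/s.
x(11) = -5 + Σ Δx = 11.5 m.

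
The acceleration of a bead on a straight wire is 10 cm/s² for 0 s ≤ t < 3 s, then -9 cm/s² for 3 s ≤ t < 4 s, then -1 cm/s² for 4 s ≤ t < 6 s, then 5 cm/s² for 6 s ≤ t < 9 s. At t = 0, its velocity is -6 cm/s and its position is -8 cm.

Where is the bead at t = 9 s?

On each constant-a segment, Δv = aΔt and Δx = v₀Δt + ½aΔt²; chain segment to segment.
0–3 s: v starts -6 cm/s; Δx = -6·3 + ½·10·3² = 27 cm; v ends 24 cm/s.
3–4 s: v starts 24 cm/s; Δx = 24·1 + ½·-9·1² = 19.5 cm; v ends 15 cm/s.
4–6 s: v starts 15 cm/s; Δx = 15·2 + ½·-1·2² = 28 cm; v ends 13 cm/s.
6–9 s: v starts 13 cm/s; Δx = 13·3 + ½·5·3² = 61.5 cm; v ends 28 cm/s.
x(9) = -8 + Σ Δx = 128 cm.

128 cm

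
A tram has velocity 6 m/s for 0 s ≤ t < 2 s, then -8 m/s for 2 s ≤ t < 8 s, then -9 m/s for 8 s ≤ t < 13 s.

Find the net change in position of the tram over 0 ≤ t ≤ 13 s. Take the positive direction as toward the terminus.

Net displacement equals the area under the velocity-time graph (areas below the axis count negative).
0–2 s: 6 × 2 = 12 m
2–8 s: -8 × 6 = -48 m
8–13 s: -9 × 5 = -45 m
Net displacement = -81 m

-81 m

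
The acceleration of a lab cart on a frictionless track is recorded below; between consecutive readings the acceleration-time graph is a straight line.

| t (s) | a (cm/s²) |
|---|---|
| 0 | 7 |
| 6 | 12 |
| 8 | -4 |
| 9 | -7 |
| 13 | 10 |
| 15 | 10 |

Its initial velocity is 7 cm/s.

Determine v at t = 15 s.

Δv equals the area under the a-t graph; then v = v₀ + Δv.
0–6 s: ½(7 + 12)(6) = 57 cm/s
6–8 s: ½(12 + -4)(2) = 8 cm/s
8–9 s: ½(-4 + -7)(1) = -5.5 cm/s
9–13 s: ½(-7 + 10)(4) = 6 cm/s
13–15 s: 10 × 2 = 20 cm/s
Δv = 85.5 cm/s, so v(15) = 7 + (85.5) = 92.5 cm/s.

92.5 cm/s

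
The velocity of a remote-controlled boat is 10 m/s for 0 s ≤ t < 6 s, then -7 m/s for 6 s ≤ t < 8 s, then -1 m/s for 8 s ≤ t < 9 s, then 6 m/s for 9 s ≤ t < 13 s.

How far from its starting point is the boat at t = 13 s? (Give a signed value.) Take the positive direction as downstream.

Displacement is the signed area under the v-t curve.
0–6 s: 10 × 6 = 60 m
6–8 s: -7 × 2 = -14 m
8–9 s: -1 × 1 = -1 m
9–13 s: 6 × 4 = 24 m
Net displacement = 69 m

69 m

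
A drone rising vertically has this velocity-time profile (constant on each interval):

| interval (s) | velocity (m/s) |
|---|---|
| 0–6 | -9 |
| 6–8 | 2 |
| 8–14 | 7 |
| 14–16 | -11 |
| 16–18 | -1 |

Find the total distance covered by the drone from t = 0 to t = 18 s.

124 m

Distance (not displacement) is the total path length: add the absolute areas under v-t.
0–6 s: |-9| × 6 = 54 m
6–8 s: |2| × 2 = 4 m
8–14 s: |7| × 6 = 42 m
14–16 s: |-11| × 2 = 22 m
16–18 s: |-1| × 2 = 2 m
Total distance = 124 m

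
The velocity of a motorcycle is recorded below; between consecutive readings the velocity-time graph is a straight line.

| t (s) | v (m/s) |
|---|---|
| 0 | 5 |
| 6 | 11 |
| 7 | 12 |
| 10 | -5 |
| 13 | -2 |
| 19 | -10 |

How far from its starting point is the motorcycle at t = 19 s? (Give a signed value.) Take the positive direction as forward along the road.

Net displacement equals the area under the velocity-time graph (areas below the axis count negative).
0–6 s: ½(5 + 11)(6) = 48 m
6–7 s: ½(11 + 12)(1) = 11.5 m
7–10 s: ½(12 + -5)(3) = 10.5 m
10–13 s: ½(-5 + -2)(3) = -10.5 m
13–19 s: ½(-2 + -10)(6) = -36 m
Net displacement = 23.5 m

23.5 m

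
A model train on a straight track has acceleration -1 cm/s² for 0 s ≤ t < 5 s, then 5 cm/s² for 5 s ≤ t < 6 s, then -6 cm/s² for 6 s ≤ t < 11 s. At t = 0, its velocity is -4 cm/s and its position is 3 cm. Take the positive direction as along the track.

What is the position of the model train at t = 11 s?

On each constant-a segment, Δv = aΔt and Δx = v₀Δt + ½aΔt²; chain segment to segment.
0–5 s: v starts -4 cm/s; Δx = -4·5 + ½·-1·5² = -32.5 cm; v ends -9 cm/s.
5–6 s: v starts -9 cm/s; Δx = -9·1 + ½·5·1² = -6.5 cm; v ends -4 cm/s.
6–11 s: v starts -4 cm/s; Δx = -4·5 + ½·-6·5² = -95 cm; v ends -34 cm/s.
x(11) = 3 + Σ Δx = -131 cm.

-131 cm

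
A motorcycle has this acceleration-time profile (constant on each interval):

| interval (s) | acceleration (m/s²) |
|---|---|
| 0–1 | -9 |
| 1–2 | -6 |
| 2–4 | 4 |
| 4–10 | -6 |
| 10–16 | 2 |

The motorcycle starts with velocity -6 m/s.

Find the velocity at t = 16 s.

Δv equals the area under the a-t graph; then v = v₀ + Δv.
0–1 s: -9 × 1 = -9 m/s
1–2 s: -6 × 1 = -6 m/s
2–4 s: 4 × 2 = 8 m/s
4–10 s: -6 × 6 = -36 m/s
10–16 s: 2 × 6 = 12 m/s
Δv = -31 m/s, so v(16) = -6 + (-31) = -37 m/s.

-37 m/s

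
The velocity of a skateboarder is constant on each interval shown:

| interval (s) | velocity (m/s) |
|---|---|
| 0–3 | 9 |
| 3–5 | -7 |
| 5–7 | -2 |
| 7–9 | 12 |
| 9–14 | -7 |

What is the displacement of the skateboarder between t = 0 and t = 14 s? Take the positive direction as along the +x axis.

Net displacement equals the area under the velocity-time graph (areas below the axis count negative).
0–3 s: 9 × 3 = 27 m
3–5 s: -7 × 2 = -14 m
5–7 s: -2 × 2 = -4 m
7–9 s: 12 × 2 = 24 m
9–14 s: -7 × 5 = -35 m
Net displacement = -2 m

-2 m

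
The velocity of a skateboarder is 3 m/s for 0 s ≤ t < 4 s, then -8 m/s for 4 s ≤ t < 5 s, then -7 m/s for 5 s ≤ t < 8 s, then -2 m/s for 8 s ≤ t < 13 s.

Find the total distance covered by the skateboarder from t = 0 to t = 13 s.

Total distance travelled is ∫|v| dt — sum the magnitudes of each area piece.
0–4 s: |3| × 4 = 12 m
4–5 s: |-8| × 1 = 8 m
5–8 s: |-7| × 3 = 21 m
8–13 s: |-2| × 5 = 10 m
Total distance = 51 m

51 m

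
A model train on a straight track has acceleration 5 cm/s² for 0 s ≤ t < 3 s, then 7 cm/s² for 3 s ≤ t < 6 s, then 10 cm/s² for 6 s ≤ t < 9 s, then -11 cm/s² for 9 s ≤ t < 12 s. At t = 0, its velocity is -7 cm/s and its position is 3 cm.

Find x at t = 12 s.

319.5 cm

On each constant-a segment, Δv = aΔt and Δx = v₀Δt + ½aΔt²; chain segment to segment.
0–3 s: v starts -7 cm/s; Δx = -7·3 + ½·5·3² = 1.5 cm; v ends 8 cm/s.
3–6 s: v starts 8 cm/s; Δx = 8·3 + ½·7·3² = 55.5 cm; v ends 29 cm/s.
6–9 s: v starts 29 cm/s; Δx = 29·3 + ½·10·3² = 132 cm; v ends 59 cm/s.
9–12 s: v starts 59 cm/s; Δx = 59·3 + ½·-11·3² = 127.5 cm; v ends 26 cm/s.
x(12) = 3 + Σ Δx = 319.5 cm.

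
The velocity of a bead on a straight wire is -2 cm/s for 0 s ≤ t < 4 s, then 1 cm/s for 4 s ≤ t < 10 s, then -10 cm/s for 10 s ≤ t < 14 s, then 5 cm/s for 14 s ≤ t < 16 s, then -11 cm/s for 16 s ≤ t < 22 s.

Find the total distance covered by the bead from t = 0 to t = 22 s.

Distance (not displacement) is the total path length: add the absolute areas under v-t.
0–4 s: |-2| × 4 = 8 cm
4–10 s: |1| × 6 = 6 cm
10–14 s: |-10| × 4 = 40 cm
14–16 s: |5| × 2 = 10 cm
16–22 s: |-11| × 6 = 66 cm
Total distance = 130 cm

130 cm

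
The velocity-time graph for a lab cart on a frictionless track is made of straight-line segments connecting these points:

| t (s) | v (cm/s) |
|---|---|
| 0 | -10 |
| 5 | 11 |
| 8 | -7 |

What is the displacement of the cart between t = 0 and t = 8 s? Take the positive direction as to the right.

Net displacement equals the area under the velocity-time graph (areas below the axis count negative).
0–5 s: ½(-10 + 11)(5) = 2.5 cm
5–8 s: ½(11 + -7)(3) = 6 cm
Net displacement = 8.5 cm

8.5 cm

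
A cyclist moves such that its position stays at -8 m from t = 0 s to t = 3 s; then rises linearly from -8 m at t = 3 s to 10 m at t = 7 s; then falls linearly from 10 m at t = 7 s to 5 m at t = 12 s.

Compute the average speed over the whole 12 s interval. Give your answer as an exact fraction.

23/12 m/s

Average speed = (total path length)/(elapsed time); on a piecewise-linear x-t graph the path length is Σ|Δx|.
0–3 s: |Δx| = |-8 − -8| = 0 m
3–7 s: |Δx| = |10 − -8| = 18 m
7–12 s: |Δx| = |5 − 10| = 5 m
Total path = 23 m; average speed = 23/12 = 23/12 m/s.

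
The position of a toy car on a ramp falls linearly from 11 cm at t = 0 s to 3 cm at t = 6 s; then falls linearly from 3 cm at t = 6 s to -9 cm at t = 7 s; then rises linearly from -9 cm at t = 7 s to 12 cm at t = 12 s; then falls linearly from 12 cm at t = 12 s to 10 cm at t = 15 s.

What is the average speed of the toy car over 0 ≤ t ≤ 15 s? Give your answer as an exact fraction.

Average speed = (total path length)/(elapsed time); on a piecewise-linear x-t graph the path length is Σ|Δx|.
0–6 s: |Δx| = |3 − 11| = 8 cm
6–7 s: |Δx| = |-9 − 3| = 12 cm
7–12 s: |Δx| = |12 − -9| = 21 cm
12–15 s: |Δx| = |10 − 12| = 2 cm
Total path = 43 cm; average speed = 43/15 = 43/15 cm/s.

43/15 cm/s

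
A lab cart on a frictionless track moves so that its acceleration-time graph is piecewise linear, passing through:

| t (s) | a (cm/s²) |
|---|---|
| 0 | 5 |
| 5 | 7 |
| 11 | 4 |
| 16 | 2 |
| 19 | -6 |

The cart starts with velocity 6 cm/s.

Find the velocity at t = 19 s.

78 cm/s

Δv equals the area under the a-t graph; then v = v₀ + Δv.
0–5 s: ½(5 + 7)(5) = 30 cm/s
5–11 s: ½(7 + 4)(6) = 33 cm/s
11–16 s: ½(4 + 2)(5) = 15 cm/s
16–19 s: ½(2 + -6)(3) = -6 cm/s
Δv = 72 cm/s, so v(19) = 6 + (72) = 78 cm/s.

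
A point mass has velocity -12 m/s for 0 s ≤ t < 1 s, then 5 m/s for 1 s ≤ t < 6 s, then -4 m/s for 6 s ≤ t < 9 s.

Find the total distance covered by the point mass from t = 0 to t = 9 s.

49 m

Total distance travelled is ∫|v| dt — sum the magnitudes of each area piece.
0–1 s: |-12| × 1 = 12 m
1–6 s: |5| × 5 = 25 m
6–9 s: |-4| × 3 = 12 m
Total distance = 49 m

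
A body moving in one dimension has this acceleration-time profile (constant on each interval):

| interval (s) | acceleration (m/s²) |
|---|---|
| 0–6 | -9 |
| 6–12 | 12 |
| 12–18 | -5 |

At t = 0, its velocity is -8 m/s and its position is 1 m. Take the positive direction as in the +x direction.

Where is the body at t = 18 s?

On each constant-a segment, Δv = aΔt and Δx = v₀Δt + ½aΔt²; chain segment to segment.
0–6 s: v starts -8 m/s; Δx = -8·6 + ½·-9·6² = -210 m; v ends -62 m/s.
6–12 s: v starts -62 m/s; Δx = -62·6 + ½·12·6² = -156 m; v ends 10 m/s.
12–18 s: v starts 10 m/s; Δx = 10·6 + ½·-5·6² = -30 m; v ends -20 m/s.
x(18) = 1 + Σ Δx = -395 m.

-395 m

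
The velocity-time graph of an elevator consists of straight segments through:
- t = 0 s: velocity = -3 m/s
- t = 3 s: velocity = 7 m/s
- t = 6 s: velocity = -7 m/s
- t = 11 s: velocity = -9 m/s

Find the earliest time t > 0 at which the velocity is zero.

t = 0.9 s

v changes sign on 0–3 s (from -3 to 7); the graph is linear there, so v = 0 at t = 0 + (3)·(3 − 0)/(7 − -3) = 0.9 s.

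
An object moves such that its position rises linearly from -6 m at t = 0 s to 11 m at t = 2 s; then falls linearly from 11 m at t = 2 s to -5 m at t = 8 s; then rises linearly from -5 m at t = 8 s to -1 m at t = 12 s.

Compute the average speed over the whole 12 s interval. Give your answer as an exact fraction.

Average speed = (total path length)/(elapsed time); on a piecewise-linear x-t graph the path length is Σ|Δx|.
0–2 s: |Δx| = |11 − -6| = 17 m
2–8 s: |Δx| = |-5 − 11| = 16 m
8–12 s: |Δx| = |-1 − -5| = 4 m
Total path = 37 m; average speed = 37/12 = 37/12 m/s.

37/12 m/s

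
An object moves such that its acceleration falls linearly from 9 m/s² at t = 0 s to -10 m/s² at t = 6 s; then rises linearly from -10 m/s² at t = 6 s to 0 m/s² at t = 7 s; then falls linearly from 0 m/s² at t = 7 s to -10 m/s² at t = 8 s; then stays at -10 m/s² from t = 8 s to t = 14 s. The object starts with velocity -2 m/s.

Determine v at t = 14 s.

Δv equals the area under the a-t graph; then v = v₀ + Δv.
0–6 s: ½(9 + -10)(6) = -3 m/s
6–7 s: ½(-10 + 0)(1) = -5 m/s
7–8 s: ½(0 + -10)(1) = -5 m/s
8–14 s: -10 × 6 = -60 m/s
Δv = -73 m/s, so v(14) = -2 + (-73) = -75 m/s.

-75 m/s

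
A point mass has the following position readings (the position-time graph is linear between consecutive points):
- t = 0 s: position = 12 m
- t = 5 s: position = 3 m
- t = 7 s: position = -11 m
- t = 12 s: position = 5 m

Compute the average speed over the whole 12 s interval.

3.25 m/s

Average speed = (total path length)/(elapsed time); on a piecewise-linear x-t graph the path length is Σ|Δx|.
0–5 s: |Δx| = |3 − 12| = 9 m
5–7 s: |Δx| = |-11 − 3| = 14 m
7–12 s: |Δx| = |5 − -11| = 16 m
Total path = 39 m; average speed = 39/12 = 3.25 m/s.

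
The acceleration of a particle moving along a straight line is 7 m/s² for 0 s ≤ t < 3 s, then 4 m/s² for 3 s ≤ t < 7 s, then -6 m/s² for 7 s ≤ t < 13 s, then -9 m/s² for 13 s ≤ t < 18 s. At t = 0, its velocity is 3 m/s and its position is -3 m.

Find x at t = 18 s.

On each constant-a segment, Δv = aΔt and Δx = v₀Δt + ½aΔt²; chain segment to segment.
0–3 s: v starts 3 m/s; Δx = 3·3 + ½·7·3² = 40.5 m; v ends 24 m/s.
3–7 s: v starts 24 m/s; Δx = 24·4 + ½·4·4² = 128 m; v ends 40 m/s.
7–13 s: v starts 40 m/s; Δx = 40·6 + ½·-6·6² = 132 m; v ends 4 m/s.
13–18 s: v starts 4 m/s; Δx = 4·5 + ½·-9·5² = -92.5 m; v ends -41 m/s.
x(18) = -3 + Σ Δx = 205 m.

205 m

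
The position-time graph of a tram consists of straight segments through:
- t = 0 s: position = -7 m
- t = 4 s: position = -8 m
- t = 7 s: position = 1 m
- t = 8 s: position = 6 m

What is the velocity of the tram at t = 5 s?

3 m/s

Velocity is the slope of the x-t graph on 4–7 s: (1 − -8)/(7 − 4) = 3 m/s.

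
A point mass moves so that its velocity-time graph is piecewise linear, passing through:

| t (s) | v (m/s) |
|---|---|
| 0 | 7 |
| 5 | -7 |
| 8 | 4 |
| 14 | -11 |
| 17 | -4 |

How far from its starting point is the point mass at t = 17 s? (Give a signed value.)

Displacement is the signed area under the v-t curve.
0–5 s: ½(7 + -7)(5) = 0 m
5–8 s: ½(-7 + 4)(3) = -4.5 m
8–14 s: ½(4 + -11)(6) = -21 m
14–17 s: ½(-11 + -4)(3) = -22.5 m
Net displacement = -48 m

-48 m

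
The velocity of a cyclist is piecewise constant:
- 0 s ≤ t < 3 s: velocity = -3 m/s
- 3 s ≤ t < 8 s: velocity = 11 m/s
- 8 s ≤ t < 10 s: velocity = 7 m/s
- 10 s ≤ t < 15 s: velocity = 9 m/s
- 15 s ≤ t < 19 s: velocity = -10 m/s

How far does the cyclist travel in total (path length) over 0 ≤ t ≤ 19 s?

Total distance travelled is ∫|v| dt — sum the magnitudes of each area piece.
0–3 s: |-3| × 3 = 9 m
3–8 s: |11| × 5 = 55 m
8–10 s: |7| × 2 = 14 m
10–15 s: |9| × 5 = 45 m
15–19 s: |-10| × 4 = 40 m
Total distance = 163 m

163 m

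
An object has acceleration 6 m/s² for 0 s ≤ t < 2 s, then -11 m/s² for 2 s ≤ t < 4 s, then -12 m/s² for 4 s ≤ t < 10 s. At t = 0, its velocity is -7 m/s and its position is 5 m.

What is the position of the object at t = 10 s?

On each constant-a segment, Δv = aΔt and Δx = v₀Δt + ½aΔt²; chain segment to segment.
0–2 s: v starts -7 m/s; Δx = -7·2 + ½·6·2² = -2 m; v ends 5 m/s.
2–4 s: v starts 5 m/s; Δx = 5·2 + ½·-11·2² = -12 m; v ends -17 m/s.
4–10 s: v starts -17 m/s; Δx = -17·6 + ½·-12·6² = -318 m; v ends -89 m/s.
x(10) = 5 + Σ Δx = -327 m.

-327 m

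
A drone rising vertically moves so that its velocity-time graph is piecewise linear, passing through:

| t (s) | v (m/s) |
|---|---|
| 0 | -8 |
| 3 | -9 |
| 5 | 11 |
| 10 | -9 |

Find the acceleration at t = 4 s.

10 m/s²

Acceleration is the slope of the v-t graph on 3–5 s: (11 − -9)/(5 − 3) = 10 m/s².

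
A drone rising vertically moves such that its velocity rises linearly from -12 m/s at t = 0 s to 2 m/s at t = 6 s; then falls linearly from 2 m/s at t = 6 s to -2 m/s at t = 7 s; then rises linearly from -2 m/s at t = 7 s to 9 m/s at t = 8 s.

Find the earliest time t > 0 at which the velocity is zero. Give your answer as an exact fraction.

v changes sign on 0–6 s (from -12 to 2); the graph is linear there, so v = 0 at t = 0 + (12)·(6 − 0)/(2 − -12) = 36/7 s.

t = 36/7 s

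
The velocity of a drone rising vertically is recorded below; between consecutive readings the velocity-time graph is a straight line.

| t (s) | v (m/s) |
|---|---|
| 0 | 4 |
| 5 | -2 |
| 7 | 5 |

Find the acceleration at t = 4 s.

-1.2 m/s²

Acceleration is the slope of the v-t graph on 0–5 s: (-2 − 4)/(5 − 0) = -1.2 m/s².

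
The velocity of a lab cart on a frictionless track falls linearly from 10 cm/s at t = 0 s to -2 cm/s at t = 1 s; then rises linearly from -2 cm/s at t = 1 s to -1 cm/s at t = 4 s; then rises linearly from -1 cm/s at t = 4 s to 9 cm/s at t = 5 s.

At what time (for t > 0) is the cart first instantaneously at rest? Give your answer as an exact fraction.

t = 5/6 s

v changes sign on 0–1 s (from 10 to -2); the graph is linear there, so v = 0 at t = 0 + (-10)·(1 − 0)/(-2 − 10) = 5/6 s.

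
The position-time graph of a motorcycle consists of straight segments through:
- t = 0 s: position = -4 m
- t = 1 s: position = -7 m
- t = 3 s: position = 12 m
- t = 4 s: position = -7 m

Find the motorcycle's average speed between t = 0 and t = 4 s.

Average speed = (total path length)/(elapsed time); on a piecewise-linear x-t graph the path length is Σ|Δx|.
0–1 s: |Δx| = |-7 − -4| = 3 m
1–3 s: |Δx| = |12 − -7| = 19 m
3–4 s: |Δx| = |-7 − 12| = 19 m
Total path = 41 m; average speed = 41/4 = 10.25 m/s.

10.25 m/s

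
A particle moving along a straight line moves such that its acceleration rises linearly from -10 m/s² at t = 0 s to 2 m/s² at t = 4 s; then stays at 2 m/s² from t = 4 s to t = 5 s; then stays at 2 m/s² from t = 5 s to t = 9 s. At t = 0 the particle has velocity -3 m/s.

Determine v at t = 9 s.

Δv equals the area under the a-t graph; then v = v₀ + Δv.
0–4 s: ½(-10 + 2)(4) = -16 m/s
4–5 s: 2 × 1 = 2 m/s
5–9 s: 2 × 4 = 8 m/s
Δv = -6 m/s, so v(9) = -3 + (-6) = -9 m/s.

-9 m/s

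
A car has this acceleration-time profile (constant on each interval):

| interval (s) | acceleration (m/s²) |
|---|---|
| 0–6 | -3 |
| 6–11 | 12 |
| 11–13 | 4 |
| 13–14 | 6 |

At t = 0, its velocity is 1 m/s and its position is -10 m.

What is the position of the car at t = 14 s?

On each constant-a segment, Δv = aΔt and Δx = v₀Δt + ½aΔt²; chain segment to segment.
0–6 s: v starts 1 m/s; Δx = 1·6 + ½·-3·6² = -48 m; v ends -17 m/s.
6–11 s: v starts -17 m/s; Δx = -17·5 + ½·12·5² = 65 m; v ends 43 m/s.
11–13 s: v starts 43 m/s; Δx = 43·2 + ½·4·2² = 94 m; v ends 51 m/s.
13–14 s: v starts 51 m/s; Δx = 51·1 + ½·6·1² = 54 m; v ends 57 m/s.
x(14) = -10 + Σ Δx = 155 m.

155 m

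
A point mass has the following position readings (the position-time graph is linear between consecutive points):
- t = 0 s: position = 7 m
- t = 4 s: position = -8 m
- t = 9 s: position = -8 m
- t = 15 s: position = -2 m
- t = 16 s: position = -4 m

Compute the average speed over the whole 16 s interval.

Average speed = (total path length)/(elapsed time); on a piecewise-linear x-t graph the path length is Σ|Δx|.
0–4 s: |Δx| = |-8 − 7| = 15 m
4–9 s: |Δx| = |-8 − -8| = 0 m
9–15 s: |Δx| = |-2 − -8| = 6 m
15–16 s: |Δx| = |-4 − -2| = 2 m
Total path = 23 m; average speed = 23/16 = 1.4375 m/s.

1.4375 m/s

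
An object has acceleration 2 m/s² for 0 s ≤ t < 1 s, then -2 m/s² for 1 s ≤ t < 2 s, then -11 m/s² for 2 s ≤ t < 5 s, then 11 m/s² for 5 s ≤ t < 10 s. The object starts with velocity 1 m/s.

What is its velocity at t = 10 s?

23 m/s

Δv equals the area under the a-t graph; then v = v₀ + Δv.
0–1 s: 2 × 1 = 2 m/s
1–2 s: -2 × 1 = -2 m/s
2–5 s: -11 × 3 = -33 m/s
5–10 s: 11 × 5 = 55 m/s
Δv = 22 m/s, so v(10) = 1 + (22) = 23 m/s.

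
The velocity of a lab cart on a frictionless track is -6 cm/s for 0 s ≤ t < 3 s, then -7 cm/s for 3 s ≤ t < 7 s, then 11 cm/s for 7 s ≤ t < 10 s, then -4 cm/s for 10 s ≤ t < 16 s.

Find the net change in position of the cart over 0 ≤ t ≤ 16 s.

-37 cm

Displacement is the signed area under the v-t curve.
0–3 s: -6 × 3 = -18 cm
3–7 s: -7 × 4 = -28 cm
7–10 s: 11 × 3 = 33 cm
10–16 s: -4 × 6 = -24 cm
Net displacement = -37 cm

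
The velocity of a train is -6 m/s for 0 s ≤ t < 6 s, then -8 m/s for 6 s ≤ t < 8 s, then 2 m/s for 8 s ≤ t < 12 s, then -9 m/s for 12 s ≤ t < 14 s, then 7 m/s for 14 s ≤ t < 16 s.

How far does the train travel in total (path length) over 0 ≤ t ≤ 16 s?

Distance (not displacement) is the total path length: add the absolute areas under v-t.
0–6 s: |-6| × 6 = 36 m
6–8 s: |-8| × 2 = 16 m
8–12 s: |2| × 4 = 8 m
12–14 s: |-9| × 2 = 18 m
14–16 s: |7| × 2 = 14 m
Total distance = 92 m

92 m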